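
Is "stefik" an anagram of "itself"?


Word 1: "itself" → sorted: efilst
Word 2: "stefik" → sorted: efikst
Same letters? efilst != efikst
Anagram = No


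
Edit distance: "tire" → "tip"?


Word 1: "tire" (length 4)
Word 2: "tip" (length 3)
One optimal edit sequence (insert/delete/substitute each cost 1):
  1. keep 't'
  2. keep 'i'
  3. delete 'r'  (+1)
  4. substitute 'e' -> 'p'  (+1)
Total edit operations: 2
Edit distance = 2


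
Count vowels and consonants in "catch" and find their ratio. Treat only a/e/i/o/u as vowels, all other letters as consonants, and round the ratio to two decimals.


Word: "catch"
Vowels (a,e,i,o,u): 1
Consonants: 4
Ratio = 1/4
= 0.25


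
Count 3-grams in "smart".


Word: "smart" (length 5)
Number of 3-grams = length - 3 + 1 = 5 - 3 + 1
= 3


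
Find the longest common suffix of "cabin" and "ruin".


Word 1: "cabin"
Word 2: "ruin"
Comparing from end:
  Pos -1: 'n' == 'n'
  Pos -2: 'i' == 'i'
  Pos -3: 'b' != 'u' (stop)
LCS = "in" (length 2)


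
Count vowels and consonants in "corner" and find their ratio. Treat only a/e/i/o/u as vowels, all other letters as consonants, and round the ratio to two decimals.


Word: "corner"
Vowels (a,e,i,o,u): 2
Consonants: 4
Ratio = 2/4
= 0.50


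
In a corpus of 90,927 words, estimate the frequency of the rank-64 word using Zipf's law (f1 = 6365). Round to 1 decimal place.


Zipf's law: f(r) = f(1) / r
f(1) = 6365
f(64) = 6365 / 64
= 99.5 occurrences


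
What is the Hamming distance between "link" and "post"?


Comparing character by character (same length = 4):
  Pos 0: 'l' vs 'p' !=
  Pos 1: 'i' vs 'o' !=
  Pos 2: 'n' vs 's' !=
  Pos 3: 'k' vs 't' !=
Hamming distance = 4


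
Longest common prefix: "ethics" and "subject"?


Word 1: "ethics"
Word 2: "subject"
Comparing from start:
  Pos 0: 'e' != 's' (stop)
LCP = "" (length 0)


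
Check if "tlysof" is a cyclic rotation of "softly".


Word: "softly", Candidate: "tlysof"
Method: check if candidate is substring of word+word
"softlysoftly" contains "tlysof"? Yes
Is rotation = Yes


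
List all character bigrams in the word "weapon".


Word: "weapon" (length 6)
Number of bigrams = 6 - 2 + 1 = 5
  Position 0: "we"
  Position 1: "ea"
  Position 2: "ap"
  Position 3: "po"
  Position 4: "on"
Bigrams = "we", "ea", "ap", "po", "on"


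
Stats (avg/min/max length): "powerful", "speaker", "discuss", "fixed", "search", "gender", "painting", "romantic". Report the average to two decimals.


Lengths: "powerful"=8, "speaker"=7, "discuss"=7, "fixed"=5, "search"=6, "gender"=6, "painting"=8, "romantic"=8
Sum = 55, Count = 8
Average = 55/8 = 6.88
= avg=6.88, min=5, max=8


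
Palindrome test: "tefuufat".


Word: "tefuufat"
Reversed: "tafuufet"
Forward == Backward? tefuufat != tafuufet
Palindrome = No


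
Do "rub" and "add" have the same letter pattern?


Pattern of "rub": [0, 1, 2]
Pattern of "add": [0, 1, 1]
Patterns do not match
Same pattern = No


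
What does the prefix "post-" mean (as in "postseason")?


Prefix: post-
As in: postseason -> post- + season
Meaning = after


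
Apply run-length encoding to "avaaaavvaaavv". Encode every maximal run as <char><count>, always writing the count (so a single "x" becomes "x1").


String: "avaaaavvaaavv"
Scanning for consecutive runs:
  'a' x 1
  'v' x 1
  'a' x 4
  'v' x 2
  'a' x 3
  'v' x 2
RLE = "a1v1a4v2a3v2"


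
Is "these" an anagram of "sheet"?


Word 1: "sheet" → sorted: eehst
Word 2: "these" → sorted: eehst
Same letters? eehst == eehst
Anagram = Yes


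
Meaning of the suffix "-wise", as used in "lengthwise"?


Suffix: -wise
As in: lengthwise -> length + -wise
Meaning = in the manner of


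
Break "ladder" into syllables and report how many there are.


Word: "ladder"
Syllable breakdown: lad / der
Counting: 2 parts
= 2 syllables


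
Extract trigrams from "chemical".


Word: "chemical" (length 8)
Number of trigrams = 8 - 3 + 1 = 6
  Position 0: "che"
  Position 1: "hem"
  Position 2: "emi"
  Position 3: "mic"
  Position 4: "ica"
  Position 5: "cal"
Trigrams = "che", "hem", "emi", "mic", "ica", "cal"


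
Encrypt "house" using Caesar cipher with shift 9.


Word: "house"
Shift: 9
Each letter → (letter + shift) mod 26:
  'h' (7) + 9 = 16 → 'q'
  'o' (14) + 9 = 23 → 'x'
  'u' (20) + 9 = 3 → 'd'
  's' (18) + 9 = 1 → 'b'
  'e' (4) + 9 = 13 → 'n'
Result = "qxdbn"


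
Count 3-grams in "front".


Word: "front" (length 5)
Number of 3-grams = length - 3 + 1 = 5 - 3 + 1
= 3


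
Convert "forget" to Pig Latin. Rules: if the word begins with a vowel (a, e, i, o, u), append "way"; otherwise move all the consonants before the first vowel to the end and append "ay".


Word: "forget"
Starts with consonant(s) → move to end, add 'ay'
Consonant cluster: "f"
Pig Latin = "orgetfay"


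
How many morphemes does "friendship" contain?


Word: "friendship"
Morphemes: friend | -ship
Each morpheme carries meaning
= 2 morphemes


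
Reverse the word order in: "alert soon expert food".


Original: "alert soon expert food"
Words (1..n): alert | soon | expert | food
Reversed (n..1): food | expert | soon | alert
Result = "food expert soon alert"


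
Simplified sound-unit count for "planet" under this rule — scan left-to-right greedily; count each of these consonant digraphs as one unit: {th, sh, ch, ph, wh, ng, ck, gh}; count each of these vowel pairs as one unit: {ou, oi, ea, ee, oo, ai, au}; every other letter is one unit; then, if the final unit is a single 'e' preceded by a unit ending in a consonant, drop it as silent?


Word: "planet" (6 letters)
Left-to-right scan:
  (1) 'p' (letter)
  (2) 'l' (letter)
  (3) 'a' (letter)
  (4) 'n' (letter)
  (5) 'e' (letter)
  (6) 't' (letter)
Units from scan: 6
Sound units = 6 units


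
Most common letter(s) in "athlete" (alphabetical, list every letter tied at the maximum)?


Word: "athlete"
Letter counts:
  'a': 1
  'e': 2
  'h': 1
  'l': 1
  't': 2
Maximum count = 2
Most frequent = 'e', 't' (2 times each)


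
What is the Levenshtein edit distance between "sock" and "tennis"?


Word 1: "sock" (length 4)
Word 2: "tennis" (length 6)
One optimal edit sequence (insert/delete/substitute each cost 1):
  1. insert 't'  (+1)
  2. insert 'e'  (+1)
  3. substitute 's' -> 'n'  (+1)
  4. substitute 'o' -> 'n'  (+1)
  5. substitute 'c' -> 'i'  (+1)
  6. substitute 'k' -> 's'  (+1)
Total edit operations: 6
Edit distance = 6


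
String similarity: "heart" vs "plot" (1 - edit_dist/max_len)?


Word 1: "heart" (length 5)
Word 2: "plot" (length 4)
One optimal edit sequence:
  1. delete 'h'  (+1)
  2. substitute 'e' -> 'p'  (+1)
  3. substitute 'a' -> 'l'  (+1)
  4. substitute 'r' -> 'o'  (+1)
  5. keep 't'
Edit distance = 4
Max length = max(5, 4) = 5
Similarity = 1 - 4/5
= 0.2000


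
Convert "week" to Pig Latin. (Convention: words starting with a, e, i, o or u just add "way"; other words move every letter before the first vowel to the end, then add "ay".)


Word: "week"
Starts with consonant(s) → move to end, add 'ay'
Consonant cluster: "w"
Pig Latin = "eekway"


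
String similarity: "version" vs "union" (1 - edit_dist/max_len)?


Word 1: "version" (length 7)
Word 2: "union" (length 5)
One optimal edit sequence:
  1. delete 'v'  (+1)
  2. delete 'e'  (+1)
  3. substitute 'r' -> 'u'  (+1)
  4. substitute 's' -> 'n'  (+1)
  5. keep 'i'
  6. keep 'o'
  7. keep 'n'
Edit distance = 4
Max length = max(7, 5) = 7
Similarity = 1 - 4/7
= 0.4286


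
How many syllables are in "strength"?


Word: "strength"
Syllable breakdown: strength
Counting: 1 part
= 1 syllable


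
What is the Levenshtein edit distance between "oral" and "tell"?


Word 1: "oral" (length 4)
Word 2: "tell" (length 4)
One optimal edit sequence (insert/delete/substitute each cost 1):
  1. substitute 'o' -> 't'  (+1)
  2. substitute 'r' -> 'e'  (+1)
  3. substitute 'a' -> 'l'  (+1)
  4. keep 'l'
Total edit operations: 3
Edit distance = 3


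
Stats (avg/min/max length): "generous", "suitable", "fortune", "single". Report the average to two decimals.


Lengths: "generous"=8, "suitable"=8, "fortune"=7, "single"=6
Sum = 29, Count = 4
Average = 29/4 = 7.25
= avg=7.25, min=6, max=8


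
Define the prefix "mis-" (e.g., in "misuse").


Prefix: mis-
Example: misuse (mis- + use)
Meaning = wrongly


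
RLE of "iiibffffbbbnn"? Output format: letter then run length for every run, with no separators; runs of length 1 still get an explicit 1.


String: "iiibffffbbbnn"
Scanning for consecutive runs:
  'i' x 3
  'b' x 1
  'f' x 4
  'b' x 3
  'n' x 2
RLE = "i3b1f4b3n2"


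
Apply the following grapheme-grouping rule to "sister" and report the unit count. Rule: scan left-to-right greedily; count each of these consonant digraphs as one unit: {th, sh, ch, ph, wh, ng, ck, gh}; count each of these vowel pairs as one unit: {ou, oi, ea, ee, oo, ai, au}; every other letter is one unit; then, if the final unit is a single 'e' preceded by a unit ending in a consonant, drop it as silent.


Word: "sister" (6 letters)
Left-to-right scan:
  (1) 's' (letter)
  (2) 'i' (letter)
  (3) 's' (letter)
  (4) 't' (letter)
  (5) 'e' (letter)
  (6) 'r' (letter)
Units from scan: 6
Sound units = 6 units


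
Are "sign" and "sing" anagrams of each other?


Word 1: "sign" → sorted: gins
Word 2: "sing" → sorted: gins
Same letters? gins == gins
Anagram = Yes


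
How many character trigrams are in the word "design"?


Word: "design" (length 6)
Number of 3-grams = length - 3 + 1 = 6 - 3 + 1
= 4


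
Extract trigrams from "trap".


Word: "trap" (length 4)
Number of trigrams = 4 - 3 + 1 = 2
  Position 0: "tra"
  Position 1: "rap"
Trigrams = "tra", "rap"


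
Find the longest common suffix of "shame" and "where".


Word 1: "shame"
Word 2: "where"
Comparing from end:
  Pos -1: 'e' == 'e'
  Pos -2: 'm' != 'r' (stop)
LCS = "e" (length 1)


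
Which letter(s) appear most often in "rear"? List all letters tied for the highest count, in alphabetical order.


Word: "rear"
Letter counts:
  'a': 1
  'e': 1
  'r': 2
Maximum count = 2
Most frequent = 'r' (2 times each)


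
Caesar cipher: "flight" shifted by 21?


Word: "flight"
Shift: 21
Each letter → (letter + shift) mod 26:
  'f' (5) + 21 = 0 → 'a'
  'l' (11) + 21 = 6 → 'g'
  'i' (8) + 21 = 3 → 'd'
  'g' (6) + 21 = 1 → 'b'
  'h' (7) + 21 = 2 → 'c'
  't' (19) + 21 = 14 → 'o'
Result = "agdbco"


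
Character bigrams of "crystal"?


Word: "crystal" (length 7)
Number of bigrams = 7 - 2 + 1 = 6
  Position 0: "cr"
  Position 1: "ry"
  Position 2: "ys"
  Position 3: "st"
  Position 4: "ta"
  Position 5: "al"
Bigrams = "cr", "ry", "ys", "st", "ta", "al"


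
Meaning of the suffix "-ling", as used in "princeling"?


Suffix: -ling
As in: princeling -> prince + -ling
Meaning = small / young


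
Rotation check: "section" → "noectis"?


Word: "section", Candidate: "noectis"
Method: check if candidate is substring of word+word
"sectionsection" contains "noectis"? No
Is rotation = No


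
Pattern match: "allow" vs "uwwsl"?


Pattern of "allow": [0, 1, 1, 2, 3]
Pattern of "uwwsl": [0, 1, 1, 2, 3]
Patterns match
Same pattern = Yes


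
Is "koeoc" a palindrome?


Word: "koeoc"
Reversed: "coeok"
Forward == Backward? koeoc != coeok
Palindrome = No


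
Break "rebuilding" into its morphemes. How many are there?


Word: "rebuilding"
Morphemes: re- | build | -ing
Each morpheme carries meaning
= 3 morphemes


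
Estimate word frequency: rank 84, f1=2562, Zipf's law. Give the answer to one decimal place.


Zipf's law: f(r) = f(1) / r
f(1) = 2562
f(84) = 2562 / 84
= 30.5 occurrences


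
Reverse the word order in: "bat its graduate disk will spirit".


Original: "bat its graduate disk will spirit"
Words (1..n): bat | its | graduate | disk | will | spirit
Reversed (n..1): spirit | will | disk | graduate | its | bat
Result = "spirit will disk graduate its bat"


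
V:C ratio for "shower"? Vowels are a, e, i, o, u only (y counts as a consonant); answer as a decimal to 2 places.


Word: "shower"
Vowels (a,e,i,o,u): 2
Consonants: 4
Ratio = 2/4
= 0.50


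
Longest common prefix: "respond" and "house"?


Word 1: "respond"
Word 2: "house"
Comparing from start:
  Pos 0: 'r' != 'h' (stop)
LCP = "" (length 0)


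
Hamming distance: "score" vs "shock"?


Comparing character by character (same length = 5):
  Pos 0: 's' vs 's' =
  Pos 1: 'c' vs 'h' !=
  Pos 2: 'o' vs 'o' =
  Pos 3: 'r' vs 'c' !=
  Pos 4: 'e' vs 'k' !=
Hamming distance = 3


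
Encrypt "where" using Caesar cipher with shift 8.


Word: "where"
Shift: 8
Each letter → (letter + shift) mod 26:
  'w' (22) + 8 = 4 → 'e'
  'h' (7) + 8 = 15 → 'p'
  'e' (4) + 8 = 12 → 'm'
  'r' (17) + 8 = 25 → 'z'
  'e' (4) + 8 = 12 → 'm'
Result = "epmzm"


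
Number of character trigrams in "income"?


Word: "income" (length 6)
Number of 3-grams = length - 3 + 1 = 6 - 3 + 1
= 4


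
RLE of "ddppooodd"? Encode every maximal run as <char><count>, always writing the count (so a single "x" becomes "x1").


String: "ddppooodd"
Scanning for consecutive runs:
  'd' x 2
  'p' x 2
  'o' x 3
  'd' x 2
RLE = "d2p2o3d2"


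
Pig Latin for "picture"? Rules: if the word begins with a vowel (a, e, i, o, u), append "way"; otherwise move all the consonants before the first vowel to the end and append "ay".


Word: "picture"
Starts with consonant(s) → move to end, add 'ay'
Consonant cluster: "p"
Pig Latin = "icturepay"


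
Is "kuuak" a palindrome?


Word: "kuuak"
Reversed: "kauuk"
Forward == Backward? kuuak != kauuk
Palindrome = No


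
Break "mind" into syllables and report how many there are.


Word: "mind"
Syllable breakdown: mind
Counting: 1 part
= 1 syllable


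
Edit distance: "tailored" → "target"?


Word 1: "tailored" (length 8)
Word 2: "target" (length 6)
One optimal edit sequence (insert/delete/substitute each cost 1):
  1. keep 't'
  2. keep 'a'
  3. delete 'i'  (+1)
  4. delete 'l'  (+1)
  5. substitute 'o' -> 'r'  (+1)
  6. substitute 'r' -> 'g'  (+1)
  7. keep 'e'
  8. substitute 'd' -> 't'  (+1)
Total edit operations: 5
Edit distance = 5


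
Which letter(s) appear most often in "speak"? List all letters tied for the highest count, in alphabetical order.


Word: "speak"
Letter counts:
  'a': 1
  'e': 1
  'k': 1
  'p': 1
  's': 1
Maximum count = 1
Most frequent = 'a', 'e', 'k', 'p', 's' (1 time each)


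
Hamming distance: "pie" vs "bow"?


Comparing character by character (same length = 3):
  Pos 0: 'p' vs 'b' !=
  Pos 1: 'i' vs 'o' !=
  Pos 2: 'e' vs 'w' !=
Hamming distance = 3


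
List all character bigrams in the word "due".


Word: "due" (length 3)
Number of bigrams = 3 - 2 + 1 = 2
  Position 0: "du"
  Position 1: "ue"
Bigrams = "du", "ue"


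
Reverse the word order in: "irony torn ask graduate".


Original: "irony torn ask graduate"
Words (1..n): irony | torn | ask | graduate
Reversed (n..1): graduate | ask | torn | irony
Result = "graduate ask torn irony"


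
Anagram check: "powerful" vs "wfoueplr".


Word 1: "powerful" → sorted: eflopruw
Word 2: "wfoueplr" → sorted: eflopruw
Same letters? eflopruw == eflopruw
Anagram = Yes


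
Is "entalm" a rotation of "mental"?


Word: "mental", Candidate: "entalm"
Method: check if candidate is substring of word+word
"mentalmental" contains "entalm"? Yes
Is rotation = Yes


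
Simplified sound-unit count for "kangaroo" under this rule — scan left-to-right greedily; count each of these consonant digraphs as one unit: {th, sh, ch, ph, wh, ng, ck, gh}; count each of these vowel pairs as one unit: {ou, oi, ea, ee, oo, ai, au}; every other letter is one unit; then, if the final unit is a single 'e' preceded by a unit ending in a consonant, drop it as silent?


Word: "kangaroo" (8 letters)
Left-to-right scan:
  (1) 'k' (letter)
  (2) 'a' (letter)
  (3) 'ng' (digraph)
  (4) 'a' (letter)
  (5) 'r' (letter)
  (6) 'oo' (vowel-pair)
Units from scan: 6
Sound units = 6 units


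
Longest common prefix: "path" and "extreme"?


Word 1: "path"
Word 2: "extreme"
Comparing from start:
  Pos 0: 'p' != 'e' (stop)
LCP = "" (length 0)


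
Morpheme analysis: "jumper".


Word: "jumper"
Morphemes: jump | -er
Each morpheme carries meaning
= 2 morphemes


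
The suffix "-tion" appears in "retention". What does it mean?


Suffix: -tion
Example: retention (retain + -tion, with a spelling change)
Meaning = act or process


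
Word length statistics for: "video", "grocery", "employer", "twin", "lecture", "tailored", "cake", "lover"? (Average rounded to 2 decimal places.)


Lengths: "video"=5, "grocery"=7, "employer"=8, "twin"=4, "lecture"=7, "tailored"=8, "cake"=4, "lover"=5
Sum = 48, Count = 8
Average = 48/8 = 6.00
= avg=6.00, min=4, max=8


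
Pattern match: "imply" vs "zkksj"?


Pattern of "imply": [0, 1, 2, 3, 4]
Pattern of "zkksj": [0, 1, 1, 2, 3]
Patterns do not match
Same pattern = No


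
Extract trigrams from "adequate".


Word: "adequate" (length 8)
Number of trigrams = 8 - 3 + 1 = 6
  Position 0: "ade"
  Position 1: "deq"
  Position 2: "equ"
  Position 3: "qua"
  Position 4: "uat"
  Position 5: "ate"
Trigrams = "ade", "deq", "equ", "qua", "uat", "ate"


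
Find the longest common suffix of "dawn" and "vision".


Word 1: "dawn"
Word 2: "vision"
Comparing from end:
  Pos -1: 'n' == 'n'
  Pos -2: 'w' != 'o' (stop)
LCS = "n" (length 1)


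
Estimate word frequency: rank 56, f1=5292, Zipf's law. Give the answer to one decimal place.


Zipf's law: f(r) = f(1) / r
f(1) = 5292
f(56) = 5292 / 56
= 94.5 occurrences


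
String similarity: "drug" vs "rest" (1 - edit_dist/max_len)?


Word 1: "drug" (length 4)
Word 2: "rest" (length 4)
One optimal edit sequence:
  1. substitute 'd' -> 'r'  (+1)
  2. substitute 'r' -> 'e'  (+1)
  3. substitute 'u' -> 's'  (+1)
  4. substitute 'g' -> 't'  (+1)
Edit distance = 4
Max length = max(4, 4) = 4
Similarity = 1 - 4/4
= 0.0000


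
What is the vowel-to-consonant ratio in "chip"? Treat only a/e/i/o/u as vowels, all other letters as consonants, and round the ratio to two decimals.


Word: "chip"
Vowels (a,e,i,o,u): 1
Consonants: 3
Ratio = 1/3
= 0.33


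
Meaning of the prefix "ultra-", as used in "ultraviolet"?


Prefix: ultra-
Example: ultraviolet (ultra- + violet)
Meaning = beyond


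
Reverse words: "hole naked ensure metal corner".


Original: "hole naked ensure metal corner"
Words (1..n): hole | naked | ensure | metal | corner
Reversed (n..1): corner | metal | ensure | naked | hole
Result = "corner metal ensure naked hole"


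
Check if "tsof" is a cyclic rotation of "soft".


Word: "soft", Candidate: "tsof"
Method: check if candidate is substring of word+word
"softsoft" contains "tsof"? Yes
Is rotation = Yes


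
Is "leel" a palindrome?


Word: "leel"
Reversed: "leel"
Forward == Backward? leel == leel
Palindrome = Yes


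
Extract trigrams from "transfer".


Word: "transfer" (length 8)
Number of trigrams = 8 - 3 + 1 = 6
  Position 0: "tra"
  Position 1: "ran"
  Position 2: "ans"
  Position 3: "nsf"
  Position 4: "sfe"
  Position 5: "fer"
Trigrams = "tra", "ran", "ans", "nsf", "sfe", "fer"


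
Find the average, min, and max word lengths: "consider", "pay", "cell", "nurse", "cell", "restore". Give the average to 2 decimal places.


Lengths: "consider"=8, "pay"=3, "cell"=4, "nurse"=5, "cell"=4, "restore"=7
Sum = 31, Count = 6
Average = 31/6 = 5.17
= avg=5.17, min=3, max=8


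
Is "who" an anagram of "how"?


Word 1: "how" → sorted: how
Word 2: "who" → sorted: how
Same letters? how == how
Anagram = Yes


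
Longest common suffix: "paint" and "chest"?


Word 1: "paint"
Word 2: "chest"
Comparing from end:
  Pos -1: 't' == 't'
  Pos -2: 'n' != 's' (stop)
LCS = "t" (length 1)


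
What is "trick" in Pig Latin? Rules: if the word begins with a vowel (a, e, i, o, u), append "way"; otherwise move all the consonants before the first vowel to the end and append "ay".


Word: "trick"
Starts with consonant(s) → move to end, add 'ay'
Consonant cluster: "tr"
Pig Latin = "icktray"


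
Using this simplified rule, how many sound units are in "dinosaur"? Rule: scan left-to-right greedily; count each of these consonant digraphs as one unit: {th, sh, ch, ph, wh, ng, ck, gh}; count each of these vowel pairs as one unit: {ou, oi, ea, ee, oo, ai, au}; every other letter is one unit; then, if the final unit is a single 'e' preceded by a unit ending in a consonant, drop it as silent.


Word: "dinosaur" (8 letters)
Left-to-right scan:
  (1) 'd' (letter)
  (2) 'i' (letter)
  (3) 'n' (letter)
  (4) 'o' (letter)
  (5) 's' (letter)
  (6) 'au' (vowel-pair)
  (7) 'r' (letter)
Units from scan: 7
Sound units = 7 units


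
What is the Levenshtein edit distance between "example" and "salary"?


Word 1: "example" (length 7)
Word 2: "salary" (length 6)
One optimal edit sequence (insert/delete/substitute each cost 1):
  1. delete 'e'  (+1)
  2. substitute 'x' -> 's'  (+1)
  3. keep 'a'
  4. substitute 'm' -> 'l'  (+1)
  5. substitute 'p' -> 'a'  (+1)
  6. substitute 'l' -> 'r'  (+1)
  7. substitute 'e' -> 'y'  (+1)
Total edit operations: 6
Edit distance = 6


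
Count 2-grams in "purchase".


Word: "purchase" (length 8)
Number of 2-grams = length - 2 + 1 = 8 - 2 + 1
= 7


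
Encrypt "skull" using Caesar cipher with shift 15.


Word: "skull"
Shift: 15
Each letter → (letter + shift) mod 26:
  's' (18) + 15 = 7 → 'h'
  'k' (10) + 15 = 25 → 'z'
  'u' (20) + 15 = 9 → 'j'
  'l' (11) + 15 = 0 → 'a'
  'l' (11) + 15 = 0 → 'a'
Result = "hzjaa"


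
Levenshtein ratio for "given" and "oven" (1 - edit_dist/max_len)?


Word 1: "given" (length 5)
Word 2: "oven" (length 4)
One optimal edit sequence:
  1. delete 'g'  (+1)
  2. substitute 'i' -> 'o'  (+1)
  3. keep 'v'
  4. keep 'e'
  5. keep 'n'
Edit distance = 2
Max length = max(5, 4) = 5
Similarity = 1 - 2/5
= 0.6000


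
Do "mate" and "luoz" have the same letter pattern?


Pattern of "mate": [0, 1, 2, 3]
Pattern of "luoz": [0, 1, 2, 3]
Patterns match
Same pattern = Yes


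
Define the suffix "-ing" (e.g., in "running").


Suffix: -ing
Example: running = run + -ing, with a spelling change
Meaning = present participle


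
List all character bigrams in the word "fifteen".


Word: "fifteen" (length 7)
Number of bigrams = 7 - 2 + 1 = 6
  Position 0: "fi"
  Position 1: "if"
  Position 2: "ft"
  Position 3: "te"
  Position 4: "ee"
  Position 5: "en"
Bigrams = "fi", "if", "ft", "te", "ee", "en"


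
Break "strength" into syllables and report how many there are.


Word: "strength"
Syllable breakdown: strength
Counting: 1 part
= 1 syllable


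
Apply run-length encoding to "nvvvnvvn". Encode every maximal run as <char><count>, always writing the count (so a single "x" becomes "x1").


String: "nvvvnvvn"
Scanning for consecutive runs:
  'n' x 1
  'v' x 3
  'n' x 1
  'v' x 2
  'n' x 1
RLE = "n1v3n1v2n1"


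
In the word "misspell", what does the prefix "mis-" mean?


Prefix: mis-
Example: misspell (mis- + spell)
Meaning = wrongly


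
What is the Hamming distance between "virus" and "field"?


Comparing character by character (same length = 5):
  Pos 0: 'v' vs 'f' !=
  Pos 1: 'i' vs 'i' =
  Pos 2: 'r' vs 'e' !=
  Pos 3: 'u' vs 'l' !=
  Pos 4: 's' vs 'd' !=
Hamming distance = 4


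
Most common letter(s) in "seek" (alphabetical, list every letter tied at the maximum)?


Word: "seek"
Letter counts:
  'e': 2
  'k': 1
  's': 1
Maximum count = 2
Most frequent = 'e' (2 times each)


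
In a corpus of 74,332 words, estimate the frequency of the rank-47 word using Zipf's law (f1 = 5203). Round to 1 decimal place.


Zipf's law: f(r) = f(1) / r
f(1) = 5203
f(47) = 5203 / 47
= 110.7 occurrences


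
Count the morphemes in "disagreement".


Word: "disagreement"
Morphemes: dis- / agree / -ment
Each morpheme carries meaning
= 3 morphemes


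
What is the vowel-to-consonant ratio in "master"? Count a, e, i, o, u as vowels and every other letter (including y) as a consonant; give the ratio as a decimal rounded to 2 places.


Word: "master"
Vowels (a,e,i,o,u): 2
Consonants: 4
Ratio = 2/4
= 0.50


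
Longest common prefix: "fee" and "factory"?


Word 1: "fee"
Word 2: "factory"
Comparing from start:
  Pos 0: 'f' == 'f'
  Pos 1: 'e' != 'a' (stop)
LCP = "f" (length 1)


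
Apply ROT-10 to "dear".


Word: "dear"
Shift: 10
Each letter → (letter + shift) mod 26:
  'd' (3) + 10 = 13 → 'n'
  'e' (4) + 10 = 14 → 'o'
  'a' (0) + 10 = 10 → 'k'
  'r' (17) + 10 = 1 → 'b'
Result = "nokb"


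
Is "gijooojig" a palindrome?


Word: "gijooojig"
Reversed: "gijooojig"
Forward == Backward? gijooojig == gijooojig
Palindrome = Yes


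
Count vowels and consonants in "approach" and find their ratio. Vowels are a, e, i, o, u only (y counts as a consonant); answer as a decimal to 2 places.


Word: "approach"
Vowels (a,e,i,o,u): 3
Consonants: 5
Ratio = 3/5
= 0.60


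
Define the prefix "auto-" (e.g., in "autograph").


Prefix: auto-
Example: autograph (auto- + graph)
Meaning = self


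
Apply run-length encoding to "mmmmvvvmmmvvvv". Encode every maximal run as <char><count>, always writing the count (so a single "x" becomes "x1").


String: "mmmmvvvmmmvvvv"
Scanning for consecutive runs:
  'm' x 4
  'v' x 3
  'm' x 3
  'v' x 4
RLE = "m4v3m3v4"


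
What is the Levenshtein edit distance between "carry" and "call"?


Word 1: "carry" (length 5)
Word 2: "call" (length 4)
One optimal edit sequence (insert/delete/substitute each cost 1):
  1. keep 'c'
  2. keep 'a'
  3. delete 'r'  (+1)
  4. substitute 'r' -> 'l'  (+1)
  5. substitute 'y' -> 'l'  (+1)
Total edit operations: 3
Edit distance = 3


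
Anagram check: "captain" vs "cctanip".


Word 1: "captain" → sorted: aacinpt
Word 2: "cctanip" → sorted: accinpt
Same letters? aacinpt != accinpt
Anagram = No


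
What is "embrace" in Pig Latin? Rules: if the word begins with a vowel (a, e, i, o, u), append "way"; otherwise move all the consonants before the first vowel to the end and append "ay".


Word: "embrace"
Starts with vowel → add 'way'
Pig Latin = "embraceway"


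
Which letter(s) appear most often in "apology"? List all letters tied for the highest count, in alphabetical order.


Word: "apology"
Letter counts:
  'a': 1
  'g': 1
  'l': 1
  'o': 2
  'p': 1
  'y': 1
Maximum count = 2
Most frequent = 'o' (2 times each)


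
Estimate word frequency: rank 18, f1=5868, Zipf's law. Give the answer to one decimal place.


Zipf's law: f(r) = f(1) / r
f(1) = 5868
f(18) = 5868 / 18
= 326.0 occurrences


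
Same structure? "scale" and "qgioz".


Pattern of "scale": [0, 1, 2, 3, 4]
Pattern of "qgioz": [0, 1, 2, 3, 4]
Patterns match
Same pattern = Yes


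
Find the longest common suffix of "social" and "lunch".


Word 1: "social"
Word 2: "lunch"
Comparing from end:
  Pos -1: 'l' != 'h' (stop)
LCS = "" (length 0)


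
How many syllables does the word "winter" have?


Word: "winter"
Syllable breakdown: win · ter
Counting: 2 parts
= 2 syllables


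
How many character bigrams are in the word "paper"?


Word: "paper" (length 5)
Number of 2-grams = length - 2 + 1 = 5 - 2 + 1
= 4


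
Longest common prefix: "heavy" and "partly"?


Word 1: "heavy"
Word 2: "partly"
Comparing from start:
  Pos 0: 'h' != 'p' (stop)
LCP = "" (length 0)


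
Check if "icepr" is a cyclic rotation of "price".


Word: "price", Candidate: "icepr"
Method: check if candidate is substring of word+word
"priceprice" contains "icepr"? Yes
Is rotation = Yes


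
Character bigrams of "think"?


Word: "think" (length 5)
Number of bigrams = 5 - 2 + 1 = 4
  Position 0: "th"
  Position 1: "hi"
  Position 2: "in"
  Position 3: "nk"
Bigrams = "th", "hi", "in", "nk"


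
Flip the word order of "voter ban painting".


Original: "voter ban painting"
Words (1..n): voter | ban | painting
Reversed (n..1): painting | ban | voter
Result = "painting ban voter"


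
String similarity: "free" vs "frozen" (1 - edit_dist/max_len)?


Word 1: "free" (length 4)
Word 2: "frozen" (length 6)
One optimal edit sequence:
  1. keep 'f'
  2. keep 'r'
  3. insert 'o'  (+1)
  4. insert 'z'  (+1)
  5. keep 'e'
  6. substitute 'e' -> 'n'  (+1)
Edit distance = 3
Max length = max(4, 6) = 6
Similarity = 1 - 3/6
= 0.5000


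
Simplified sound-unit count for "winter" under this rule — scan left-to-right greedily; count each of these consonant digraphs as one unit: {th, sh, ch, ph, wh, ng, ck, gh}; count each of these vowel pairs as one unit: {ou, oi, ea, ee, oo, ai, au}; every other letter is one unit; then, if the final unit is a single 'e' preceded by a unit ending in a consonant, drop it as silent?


Word: "winter" (6 letters)
Left-to-right scan:
  [1] 'w' (letter)
  [2] 'i' (letter)
  [3] 'n' (letter)
  [4] 't' (letter)
  [5] 'e' (letter)
  [6] 'r' (letter)
Units from scan: 6
Sound units = 6 units


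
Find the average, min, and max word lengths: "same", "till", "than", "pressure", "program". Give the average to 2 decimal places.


Lengths: "same"=4, "till"=4, "than"=4, "pressure"=8, "program"=7
Sum = 27, Count = 5
Average = 27/5 = 5.40
= avg=5.40, min=4, max=8


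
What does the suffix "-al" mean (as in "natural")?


Suffix: -al
As in: natural -> nature + -al, with a spelling change
Meaning = relating to


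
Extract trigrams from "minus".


Word: "minus" (length 5)
Number of trigrams = 5 - 3 + 1 = 3
  Position 0: "min"
  Position 1: "inu"
  Position 2: "nus"
Trigrams = "min", "inu", "nus"


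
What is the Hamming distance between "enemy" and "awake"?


Comparing character by character (same length = 5):
  Pos 0: 'e' vs 'a' !=
  Pos 1: 'n' vs 'w' !=
  Pos 2: 'e' vs 'a' !=
  Pos 3: 'm' vs 'k' !=
  Pos 4: 'y' vs 'e' !=
Hamming distance = 5


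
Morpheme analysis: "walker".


Word: "walker"
Morphemes: walk + -er
Each morpheme carries meaning
= 2 morphemes


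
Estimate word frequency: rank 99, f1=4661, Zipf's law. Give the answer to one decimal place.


Zipf's law: f(r) = f(1) / r
f(1) = 4661
f(99) = 4661 / 99
= 47.1 occurrences


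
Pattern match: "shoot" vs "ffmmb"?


Pattern of "shoot": [0, 1, 2, 2, 3]
Pattern of "ffmmb": [0, 0, 1, 1, 2]
Patterns do not match
Same pattern = No


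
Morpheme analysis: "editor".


Word: "editor"
Morphemes: edit | -or
Each morpheme carries meaning
= 2 morphemes


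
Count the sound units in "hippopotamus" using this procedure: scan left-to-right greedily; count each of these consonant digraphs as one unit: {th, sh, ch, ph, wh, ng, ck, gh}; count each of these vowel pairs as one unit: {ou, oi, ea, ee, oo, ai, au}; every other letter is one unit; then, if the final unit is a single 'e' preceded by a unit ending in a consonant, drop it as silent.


Word: "hippopotamus" (12 letters)
Left-to-right scan:
  [1] 'h' (letter)
  [2] 'i' (letter)
  [3] 'p' (letter)
  [4] 'p' (letter)
  [5] 'o' (letter)
  [6] 'p' (letter)
  [7] 'o' (letter)
  [8] 't' (letter)
  [9] 'a' (letter)
  [10] 'm' (letter)
  [11] 'u' (letter)
  [12] 's' (letter)
Units from scan: 12
Sound units = 12 units


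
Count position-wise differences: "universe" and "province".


Comparing character by character (same length = 8):
  Pos 0: 'u' vs 'p' !=
  Pos 1: 'n' vs 'r' !=
  Pos 2: 'i' vs 'o' !=
  Pos 3: 'v' vs 'v' =
  Pos 4: 'e' vs 'i' !=
  Pos 5: 'r' vs 'n' !=
  Pos 6: 's' vs 'c' !=
  Pos 7: 'e' vs 'e' =
Hamming distance = 6


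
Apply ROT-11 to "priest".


Word: "priest"
Shift: 11
Each letter → (letter + shift) mod 26:
  'p' (15) + 11 = 0 → 'a'
  'r' (17) + 11 = 2 → 'c'
  'i' (8) + 11 = 19 → 't'
  'e' (4) + 11 = 15 → 'p'
  's' (18) + 11 = 3 → 'd'
  't' (19) + 11 = 4 → 'e'
Result = "actpde"


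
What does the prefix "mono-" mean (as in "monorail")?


Prefix: mono-
Example: monorail = mono- + rail
Meaning = one


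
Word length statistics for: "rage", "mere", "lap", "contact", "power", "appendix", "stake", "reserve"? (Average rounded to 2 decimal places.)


Lengths: "rage"=4, "mere"=4, "lap"=3, "contact"=7, "power"=5, "appendix"=8, "stake"=5, "reserve"=7
Sum = 43, Count = 8
Average = 43/8 = 5.38
= avg=5.38, min=3, max=8


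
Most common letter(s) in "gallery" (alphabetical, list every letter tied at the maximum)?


Word: "gallery"
Letter counts:
  'a': 1
  'e': 1
  'g': 1
  'l': 2
  'r': 1
  'y': 1
Maximum count = 2
Most frequent = 'l' (2 times each)


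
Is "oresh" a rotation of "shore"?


Word: "shore", Candidate: "oresh"
Method: check if candidate is substring of word+word
"shoreshore" contains "oresh"? Yes
Is rotation = Yes


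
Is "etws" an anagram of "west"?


Word 1: "west" → sorted: estw
Word 2: "etws" → sorted: estw
Same letters? estw == estw
Anagram = Yes


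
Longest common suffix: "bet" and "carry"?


Word 1: "bet"
Word 2: "carry"
Comparing from end:
  Pos -1: 't' != 'y' (stop)
LCS = "" (length 0)


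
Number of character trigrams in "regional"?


Word: "regional" (length 8)
Number of 3-grams = length - 3 + 1 = 8 - 3 + 1
= 6


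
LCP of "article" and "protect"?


Word 1: "article"
Word 2: "protect"
Comparing from start:
  Pos 0: 'a' != 'p' (stop)
LCP = "" (length 0)


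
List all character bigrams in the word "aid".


Word: "aid" (length 3)
Number of bigrams = 3 - 2 + 1 = 2
  Position 0: "ai"
  Position 1: "id"
Bigrams = "ai", "id"


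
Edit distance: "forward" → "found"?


Word 1: "forward" (length 7)
Word 2: "found" (length 5)
One optimal edit sequence (insert/delete/substitute each cost 1):
  1. keep 'f'
  2. keep 'o'
  3. delete 'r'  (+1)
  4. delete 'w'  (+1)
  5. substitute 'a' -> 'u'  (+1)
  6. substitute 'r' -> 'n'  (+1)
  7. keep 'd'
Total edit operations: 4
Edit distance = 4


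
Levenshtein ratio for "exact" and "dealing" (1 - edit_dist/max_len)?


Word 1: "exact" (length 5)
Word 2: "dealing" (length 7)
One optimal edit sequence:
  1. insert 'd'  (+1)
  2. keep 'e'
  3. insert 'a'  (+1)
  4. substitute 'x' -> 'l'  (+1)
  5. substitute 'a' -> 'i'  (+1)
  6. substitute 'c' -> 'n'  (+1)
  7. substitute 't' -> 'g'  (+1)
Edit distance = 6
Max length = max(5, 7) = 7
Similarity = 1 - 6/7
= 0.1429


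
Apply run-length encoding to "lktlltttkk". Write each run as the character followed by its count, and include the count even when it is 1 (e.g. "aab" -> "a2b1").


String: "lktlltttkk"
Scanning for consecutive runs:
  'l' x 1
  'k' x 1
  't' x 1
  'l' x 2
  't' x 3
  'k' x 2
RLE = "l1k1t1l2t3k2"


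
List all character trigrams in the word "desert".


Word: "desert" (length 6)
Number of trigrams = 6 - 3 + 1 = 4
  Position 0: "des"
  Position 1: "ese"
  Position 2: "ser"
  Position 3: "ert"
Trigrams = "des", "ese", "ser", "ert"


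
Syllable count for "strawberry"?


Word: "strawberry"
Syllable breakdown: straw | ber | ry
Counting: 3 parts
= 3 syllables


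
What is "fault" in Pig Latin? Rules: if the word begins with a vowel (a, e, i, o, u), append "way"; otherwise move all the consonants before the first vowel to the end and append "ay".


Word: "fault"
Starts with consonant(s) → move to end, add 'ay'
Consonant cluster: "f"
Pig Latin = "aultfay"


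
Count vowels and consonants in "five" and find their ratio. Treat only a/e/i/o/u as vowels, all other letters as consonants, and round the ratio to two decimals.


Word: "five"
Vowels (a,e,i,o,u): 2
Consonants: 2
Ratio = 2/2
= 1.00


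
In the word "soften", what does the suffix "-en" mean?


Suffix: -en
Example: soften (soft + -en)
Meaning = to make / become


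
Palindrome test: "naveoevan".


Word: "naveoevan"
Reversed: "naveoevan"
Forward == Backward? naveoevan == naveoevan
Palindrome = Yes


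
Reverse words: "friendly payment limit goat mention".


Original: "friendly payment limit goat mention"
Words (1..n): friendly | payment | limit | goat | mention
Reversed (n..1): mention | goat | limit | payment | friendly
Result = "mention goat limit payment friendly"


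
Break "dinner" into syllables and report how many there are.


Word: "dinner"
Syllable breakdown: din / ner
Counting: 2 parts
= 2 syllables


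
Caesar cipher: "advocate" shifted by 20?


Word: "advocate"
Shift: 20
Each letter → (letter + shift) mod 26:
  'a' (0) + 20 = 20 → 'u'
  'd' (3) + 20 = 23 → 'x'
  'v' (21) + 20 = 15 → 'p'
  'o' (14) + 20 = 8 → 'i'
  'c' (2) + 20 = 22 → 'w'
  'a' (0) + 20 = 20 → 'u'
  't' (19) + 20 = 13 → 'n'
  'e' (4) + 20 = 24 → 'y'
Result = "uxpiwuny"


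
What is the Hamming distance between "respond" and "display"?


Comparing character by character (same length = 7):
  Pos 0: 'r' vs 'd' !=
  Pos 1: 'e' vs 'i' !=
  Pos 2: 's' vs 's' =
  Pos 3: 'p' vs 'p' =
  Pos 4: 'o' vs 'l' !=
  Pos 5: 'n' vs 'a' !=
  Pos 6: 'd' vs 'y' !=
Hamming distance = 5


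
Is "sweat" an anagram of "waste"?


Word 1: "waste" → sorted: aestw
Word 2: "sweat" → sorted: aestw
Same letters? aestw == aestw
Anagram = Yes


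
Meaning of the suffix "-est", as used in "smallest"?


Suffix: -est
Example: smallest (small + -est)
Meaning = most


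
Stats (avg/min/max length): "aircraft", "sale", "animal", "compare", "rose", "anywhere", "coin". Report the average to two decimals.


Lengths: "aircraft"=8, "sale"=4, "animal"=6, "compare"=7, "rose"=4, "anywhere"=8, "coin"=4
Sum = 41, Count = 7
Average = 41/7 = 5.86
= avg=5.86, min=4, max=8


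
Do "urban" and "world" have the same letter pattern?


Pattern of "urban": [0, 1, 2, 3, 4]
Pattern of "world": [0, 1, 2, 3, 4]
Patterns match
Same pattern = Yes


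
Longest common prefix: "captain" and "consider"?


Word 1: "captain"
Word 2: "consider"
Comparing from start:
  Pos 0: 'c' == 'c'
  Pos 1: 'a' != 'o' (stop)
LCP = "c" (length 1)


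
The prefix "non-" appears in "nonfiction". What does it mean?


Prefix: non-
As in: nonfiction -> non- + fiction
Meaning = not


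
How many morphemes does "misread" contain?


Word: "misread"
Morphemes: mis- / read
Each morpheme carries meaning
= 2 morphemes


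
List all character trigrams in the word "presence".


Word: "presence" (length 8)
Number of trigrams = 8 - 3 + 1 = 6
  Position 0: "pre"
  Position 1: "res"
  Position 2: "ese"
  Position 3: "sen"
  Position 4: "enc"
  Position 5: "nce"
Trigrams = "pre", "res", "ese", "sen", "enc", "nce"


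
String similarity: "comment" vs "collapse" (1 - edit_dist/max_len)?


Word 1: "comment" (length 7)
Word 2: "collapse" (length 8)
One optimal edit sequence:
  1. keep 'c'
  2. keep 'o'
  3. insert 'l'  (+1)
  4. substitute 'm' -> 'l'  (+1)
  5. substitute 'm' -> 'a'  (+1)
  6. substitute 'e' -> 'p'  (+1)
  7. substitute 'n' -> 's'  (+1)
  8. substitute 't' -> 'e'  (+1)
Edit distance = 6
Max length = max(7, 8) = 8
Similarity = 1 - 6/8
= 0.2500


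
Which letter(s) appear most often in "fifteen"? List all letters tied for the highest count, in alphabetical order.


Word: "fifteen"
Letter counts:
  'e': 2
  'f': 2
  'i': 1
  'n': 1
  't': 1
Maximum count = 2
Most frequent = 'e', 'f' (2 times each)


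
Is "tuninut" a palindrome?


Word: "tuninut"
Reversed: "tuninut"
Forward == Backward? tuninut == tuninut
Palindrome = Yes


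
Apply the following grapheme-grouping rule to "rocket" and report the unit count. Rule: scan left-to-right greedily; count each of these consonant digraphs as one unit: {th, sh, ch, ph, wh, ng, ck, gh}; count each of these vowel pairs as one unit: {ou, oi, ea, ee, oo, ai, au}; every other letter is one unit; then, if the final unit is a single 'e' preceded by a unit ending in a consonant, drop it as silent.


Word: "rocket" (6 letters)
Left-to-right scan:
  (1) 'r' (letter)
  (2) 'o' (letter)
  (3) 'ck' (digraph)
  (4) 'e' (letter)
  (5) 't' (letter)
Units from scan: 5
Sound units = 5 units
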